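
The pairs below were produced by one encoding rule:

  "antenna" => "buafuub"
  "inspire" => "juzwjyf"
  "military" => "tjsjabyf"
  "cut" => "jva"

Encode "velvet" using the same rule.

The shift depends on letter class: consonant n→u is +7, but vowel a→b is +1. Two shifts are in play — +1 for a/e/i/o/u, +7 for every other letter.
For velvet: v(cons)+7=c, e(vowel)+1=f, l(cons)+7=s, v(cons)+7=c, e(vowel)+1=f, t(cons)+7=a.

cfscfa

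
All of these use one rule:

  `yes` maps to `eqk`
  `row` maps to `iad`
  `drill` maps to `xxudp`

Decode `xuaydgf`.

Two steps: reverse the string, then apply a Caesar shift of +12.
Reversing it on xuaydgf: shift back: x−12=l, u−12=i, a−12=o, y−12=m, d−12=r, g−12=u, f−12=t → liomrut; then reverse → turmoil.

turmoil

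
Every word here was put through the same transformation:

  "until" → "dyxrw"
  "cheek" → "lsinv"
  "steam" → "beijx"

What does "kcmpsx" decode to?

Shifts by position in until: pos 0: u→d (+9), pos 1: n→y (+11), pos 2: t→x (+4), pos 3: i→r (+9), pos 4: l→w (+11) — repeating every 3. A repeating key of period 3 is used — shifts +9, +11, +4 over and over.
Decoding kcmpsx: k−9=b, c−11=r, m−4=i, p−9=g, s−11=h, x−4=t.

bright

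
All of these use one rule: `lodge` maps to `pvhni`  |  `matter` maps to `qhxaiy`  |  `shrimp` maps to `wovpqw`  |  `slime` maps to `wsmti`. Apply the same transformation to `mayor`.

qhcvv

The shifts repeat in a cycle of length 2: positions 0,1,… shift by +4, +7, then the pattern repeats.
On mayor: m+4=q, a+7=h, y+4=c, o+7=v, r+4=v.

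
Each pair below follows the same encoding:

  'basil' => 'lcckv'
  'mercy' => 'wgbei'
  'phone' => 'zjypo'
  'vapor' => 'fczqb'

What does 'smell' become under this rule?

coonv

Shifts by position in basil: pos 0: b→l (+10), pos 1: a→c (+2), pos 2: s→c (+10), pos 3: i→k (+2) — repeating every 2. A repeating key of period 2 is used — shifts +10, +2 over and over.
Applying it to smell: s+10=c, m+2=o, e+10=o, l+2=n, l+10=v.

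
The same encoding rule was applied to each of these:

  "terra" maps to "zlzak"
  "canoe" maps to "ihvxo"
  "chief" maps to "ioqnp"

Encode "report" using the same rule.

xlxxbe

In terra: t→z is +6, e→l is +7, r→z is +8, r→a is +9 — the shift increases by 1 each position. Letter i (0-indexed) is shifted by i+6, so successive shifts are 6, 7, 8, ….
For report: r+6=x, e+7=l, p+8=x, o+9=x, r+10=b, t+11=e.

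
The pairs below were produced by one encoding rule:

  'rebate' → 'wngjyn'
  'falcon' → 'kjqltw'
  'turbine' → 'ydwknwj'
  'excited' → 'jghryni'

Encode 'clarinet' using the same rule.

hufanwjc

The shifts repeat in a cycle of length 2: positions 0,1,… shift by +5, +9, then the pattern repeats.
Applying it to clarinet: c+5=h, l+9=u, a+5=f, r+9=a, i+5=n, n+9=w, e+5=j, t+9=c.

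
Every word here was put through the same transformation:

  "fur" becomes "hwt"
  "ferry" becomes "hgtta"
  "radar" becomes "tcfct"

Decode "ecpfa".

Compare letters: f→h is +2, u→w is +2, r→t is +2 — a constant shift. Each letter is shifted forward by 2 in the alphabet (a Caesar shift of +2).
Reversing it on ecpfa: e−2=c, c−2=a, p−2=n, f−2=d, a−2=y.

candy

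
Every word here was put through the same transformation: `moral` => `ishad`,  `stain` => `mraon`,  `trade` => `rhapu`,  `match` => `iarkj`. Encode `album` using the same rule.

This is an affine cipher: with a=0,…,z=25, each position x becomes (5x+0) mod 26.
Applying it to album: a(0)→5·0+0≡0=a; l(11)→5·11+0≡3=d; b(1)→5·1+0≡5=f; u(20)→5·20+0≡22=w; m(12)→5·12+0≡8=i (all mod 26).

adfwi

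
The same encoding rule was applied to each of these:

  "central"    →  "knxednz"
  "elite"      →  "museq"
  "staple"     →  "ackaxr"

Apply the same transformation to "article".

Letter i (0-indexed) is shifted by i+8, so successive shifts are 8, 9, 10, ….
Applying it to article: a+8=i, r+9=a, t+10=d, i+11=t, c+12=o, l+13=y, e+14=s.

iadtoys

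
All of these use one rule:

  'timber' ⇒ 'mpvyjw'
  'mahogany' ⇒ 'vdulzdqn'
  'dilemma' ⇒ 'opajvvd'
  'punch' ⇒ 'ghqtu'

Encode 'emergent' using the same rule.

t(19)→m(12) and i(8)→p(15) fit y≡21x+3 (mod 26); the inverse of 21 mod 26 is 5. Treating letters as 0–25, the rule is x ↦ 21x + 3 (mod 26).
Applying it to emergent: e(4)→21·4+3≡9=j; m(12)→21·12+3≡21=v; e(4)→21·4+3≡9=j; r(17)→21·17+3≡22=w; g(6)→21·6+3≡25=z; e(4)→21·4+3≡9=j; n(13)→21·13+3≡16=q; t(19)→21·19+3≡12=m (all mod 26).

jvjwzjqm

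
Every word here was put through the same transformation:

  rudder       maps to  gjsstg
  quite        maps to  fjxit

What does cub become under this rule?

Compare letters: r→g is +15, u→j is +15, d→s is +15 — a constant shift. Every letter moves 15 places later in the alphabet, wrapping around z→a.
For cub: c+15=r, u+15=j, b+15=q.

rjq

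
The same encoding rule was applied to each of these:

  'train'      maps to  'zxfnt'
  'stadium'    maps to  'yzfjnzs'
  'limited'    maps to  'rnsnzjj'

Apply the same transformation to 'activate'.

fiznbfzj

The shift depends on letter class: consonant t→z is +6, but vowel a→f is +5. Two shifts are in play — +5 for a/e/i/o/u, +6 for every other letter.
Applying it to activate: a(vowel)+5=f, c(cons)+6=i, t(cons)+6=z, i(vowel)+5=n, v(cons)+6=b, a(vowel)+5=f, t(cons)+6=z, e(vowel)+5=j.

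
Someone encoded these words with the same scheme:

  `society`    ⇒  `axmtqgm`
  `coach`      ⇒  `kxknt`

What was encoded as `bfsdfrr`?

In society: s→a is +8, o→x is +9, c→m is +10, i→t is +11 — the shift increases by 1 each position. The shift increases by 1 at each position, starting from +8: 8, 9, 10, ….
Decoding bfsdfrr: b−8=t, f−9=w, s−10=i, d−11=s, f−12=t, r−13=e, r−14=d.

twisted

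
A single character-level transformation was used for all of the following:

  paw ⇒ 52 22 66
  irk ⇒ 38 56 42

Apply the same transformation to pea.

52 30 22

p(#16)→52 and a(#1)→22: differences scale by 2, so n = 2·pos + 20. The formula is n = 2×(alphabet index, a=1) + 20.
On pea: p=16→52, e=5→30, a=1→22.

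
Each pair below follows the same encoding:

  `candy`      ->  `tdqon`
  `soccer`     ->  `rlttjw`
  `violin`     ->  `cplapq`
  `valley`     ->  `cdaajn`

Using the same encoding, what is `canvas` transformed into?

tdqcdr

c(2)→t(19) and a(0)→d(3) fit y≡21x+3 (mod 26); the inverse of 21 mod 26 is 5. Treating letters as 0–25, the rule is x ↦ 21x + 3 (mod 26).
For canvas: c(2)→21·2+3≡19=t; a(0)→21·0+3≡3=d; n(13)→21·13+3≡16=q; v(21)→21·21+3≡2=c; a(0)→21·0+3≡3=d; s(18)→21·18+3≡17=r (all mod 26).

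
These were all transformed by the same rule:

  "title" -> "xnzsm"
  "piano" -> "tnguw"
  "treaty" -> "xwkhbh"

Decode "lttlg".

honey

The shift increases by 1 at each position, starting from +4: 4, 5, 6, ….
Decoding lttlg: l−4=h, t−5=o, t−6=n, l−7=e, g−8=y.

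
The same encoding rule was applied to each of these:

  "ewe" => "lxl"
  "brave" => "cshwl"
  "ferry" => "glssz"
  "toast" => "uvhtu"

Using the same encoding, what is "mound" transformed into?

The shift depends on letter class: consonant w→x is +1, but vowel e→l is +7. Vowels shift forward by 7 and consonants shift forward by 1.
Applying it to mound: m(cons)+1=n, o(vowel)+7=v, u(vowel)+7=b, n(cons)+1=o, d(cons)+1=e.

nvboe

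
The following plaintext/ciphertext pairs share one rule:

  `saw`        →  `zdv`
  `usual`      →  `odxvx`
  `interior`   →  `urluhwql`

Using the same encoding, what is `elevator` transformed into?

Two steps: reverse the string, then apply a Caesar shift of +3.
For elevator: reverse → rotavele; then shift: r+3=u, o+3=r, t+3=w, a+3=d, v+3=y, e+3=h, l+3=o, e+3=h.

urwdyhoh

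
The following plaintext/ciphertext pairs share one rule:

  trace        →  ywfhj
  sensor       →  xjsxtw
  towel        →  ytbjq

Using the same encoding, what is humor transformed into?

Each letter is shifted forward by 5 in the alphabet (a Caesar shift of +5).
Applying it to humor: h+5=m, u+5=z, m+5=r, o+5=t, r+5=w.

mzrtw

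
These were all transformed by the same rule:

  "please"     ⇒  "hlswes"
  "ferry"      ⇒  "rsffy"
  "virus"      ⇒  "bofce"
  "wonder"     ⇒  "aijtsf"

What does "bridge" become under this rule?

vfotqs

p(15)→h(7) and l(11)→l(11) fit y≡25x+22 (mod 26); the inverse of 25 mod 26 is 25. This is an affine cipher: with a=0,…,z=25, each position x becomes (25x+22) mod 26.
On bridge: b(1)→25·1+22≡21=v; r(17)→25·17+22≡5=f; i(8)→25·8+22≡14=o; d(3)→25·3+22≡19=t; g(6)→25·6+22≡16=q; e(4)→25·4+22≡18=s (all mod 26).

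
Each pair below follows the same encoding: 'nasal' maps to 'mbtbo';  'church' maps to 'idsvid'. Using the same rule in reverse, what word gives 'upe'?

dot

The output letters match the input read backwards, each shifted +1: nasal reversed is lasan. Read the word backwards and shift each letter +1.
Decoding upe: shift back: u−1=t, p−1=o, e−1=d → tod; then reverse → dot.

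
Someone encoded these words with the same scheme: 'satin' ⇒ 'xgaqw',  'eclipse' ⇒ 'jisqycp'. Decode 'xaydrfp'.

survive

Each letter shifts forward by (position + 5), i.e. 5, 6, 7, … — the shift grows by one for each successive letter.
Decoding xaydrfp: x−5=s, a−6=u, y−7=r, d−8=v, r−9=i, f−10=v, p−11=e.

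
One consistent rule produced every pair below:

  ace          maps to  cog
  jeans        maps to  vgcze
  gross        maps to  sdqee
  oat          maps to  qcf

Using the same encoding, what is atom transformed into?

The shift depends on letter class: consonant c→o is +12, but vowel a→c is +2. Two shifts are in play — +2 for a/e/i/o/u, +12 for every other letter.
For atom: a(vowel)+2=c, t(cons)+12=f, o(vowel)+2=q, m(cons)+12=y.

cfqy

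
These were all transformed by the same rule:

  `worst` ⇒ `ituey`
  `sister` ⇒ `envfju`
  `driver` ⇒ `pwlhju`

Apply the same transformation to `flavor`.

rqdhtu

Shifts by position in worst: pos 0: w→i (+12), pos 1: o→t (+5), pos 2: r→u (+3), pos 3: s→e (+12), pos 4: t→y (+5) — repeating every 3. The shifts repeat in a cycle of length 3: positions 0,1,… shift by +12, +5, +3, then the pattern repeats.
On flavor: f+12=r, l+5=q, a+3=d, v+12=h, o+5=t, r+3=u.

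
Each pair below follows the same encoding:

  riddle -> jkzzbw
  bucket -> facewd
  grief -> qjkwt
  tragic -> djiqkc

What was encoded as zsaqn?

r(17)→j(9) and i(8)→k(10) fit y≡23x+8 (mod 26); the inverse of 23 mod 26 is 17. Each letter's alphabet position (a=0..z=25) is mapped through 23·x+8 mod 26 — an affine cipher.
Undoing it on zsaqn: z(25)→17·(25−8)≡3=d; s(18)→17·(18−8)≡14=o; a(0)→17·(0−8)≡20=u; q(16)→17·(16−8)≡6=g; n(13)→17·(13−8)≡7=h (all mod 26).

dough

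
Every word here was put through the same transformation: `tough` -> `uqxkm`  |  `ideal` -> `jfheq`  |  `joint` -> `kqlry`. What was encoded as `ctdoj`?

The shift increases by 1 at each position, starting from +1: 1, 2, 3, ….
Undoing it on ctdoj: c−1=b, t−2=r, d−3=a, o−4=k, j−5=e.

brake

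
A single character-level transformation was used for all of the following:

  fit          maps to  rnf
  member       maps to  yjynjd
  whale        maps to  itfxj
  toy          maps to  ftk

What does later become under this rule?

The shift depends on letter class: consonant f→r is +12, but vowel i→n is +5. Vowels shift forward by 5 and consonants shift forward by 12.
Applying it to later: l(cons)+12=x, a(vowel)+5=f, t(cons)+12=f, e(vowel)+5=j, r(cons)+12=d.

xffjd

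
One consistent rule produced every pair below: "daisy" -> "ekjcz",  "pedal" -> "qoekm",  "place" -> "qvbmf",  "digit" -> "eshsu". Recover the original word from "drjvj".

chili

The shifts repeat in a cycle of length 2: positions 0,1,… shift by +1, +10, then the pattern repeats.
Reversing it on drjvj: d−1=c, r−10=h, j−1=i, v−10=l, j−1=i.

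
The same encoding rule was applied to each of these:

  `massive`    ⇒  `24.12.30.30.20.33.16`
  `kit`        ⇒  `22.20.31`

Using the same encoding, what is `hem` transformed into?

Each letter is replaced by its alphabet position (a=1..z=26) + 11.
For hem: h=8→19, e=5→16, m=13→24.

19.16.24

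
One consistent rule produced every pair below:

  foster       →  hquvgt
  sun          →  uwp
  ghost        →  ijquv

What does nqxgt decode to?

Compare letters: f→h is +2, o→q is +2, s→u is +2 — a constant shift. Each letter is shifted forward by 2 in the alphabet (a Caesar shift of +2).
Undoing it on nqxgt: n−2=l, q−2=o, x−2=v, g−2=e, t−2=r.

lover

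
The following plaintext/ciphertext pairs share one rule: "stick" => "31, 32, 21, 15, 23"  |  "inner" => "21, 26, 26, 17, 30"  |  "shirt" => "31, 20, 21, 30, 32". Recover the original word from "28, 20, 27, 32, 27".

photo

s is letter #19 and maps to 31: an offset of 12. Each letter is replaced by its alphabet position (a=1..z=26) + 12.
Reversing it on 28, 20, 27, 32, 27: 28→(28−12)÷1=16=p, 20→(20−12)÷1=8=h, 27→(27−12)÷1=15=o, 32→(32−12)÷1=20=t, 27→(27−12)÷1=15=o.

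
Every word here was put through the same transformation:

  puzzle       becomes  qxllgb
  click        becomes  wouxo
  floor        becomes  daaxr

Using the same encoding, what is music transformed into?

The output letters match the input read backwards, each shifted +12: puzzle reversed is elzzup. The word is reversed, then every letter is shifted forward by 12.
Applying it to music: reverse → cisum; then shift: c+12=o, i+12=u, s+12=e, u+12=g, m+12=y.

ouegy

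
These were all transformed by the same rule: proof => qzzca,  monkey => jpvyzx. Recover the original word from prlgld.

savage

The word is reversed, then every letter is shifted forward by 11.
Undoing it on prlgld: shift back: p−11=e, r−11=g, l−11=a, g−11=v, l−11=a, d−11=s → egavas; then reverse → savage.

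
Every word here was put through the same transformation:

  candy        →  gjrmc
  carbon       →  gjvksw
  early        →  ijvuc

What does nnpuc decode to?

jelly

A repeating key of period 2 is used — shifts +4, +9 over and over.
Undoing it on nnpuc: n−4=j, n−9=e, p−4=l, u−9=l, c−4=y.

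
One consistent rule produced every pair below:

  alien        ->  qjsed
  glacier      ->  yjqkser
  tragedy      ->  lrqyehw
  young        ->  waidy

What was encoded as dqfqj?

naval

Each letter's alphabet position (a=0..z=25) is mapped through 23·x+16 mod 26 — an affine cipher.
Undoing it on dqfqj: d(3)→17·(3−16)≡13=n; q(16)→17·(16−16)≡0=a; f(5)→17·(5−16)≡21=v; q(16)→17·(16−16)≡0=a; j(9)→17·(9−16)≡11=l (all mod 26).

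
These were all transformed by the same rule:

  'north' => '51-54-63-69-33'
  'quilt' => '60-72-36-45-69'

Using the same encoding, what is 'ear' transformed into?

24-12-63

n(#14)→51 and o(#15)→54: differences scale by 3, so n = 3·pos + 9. The formula is n = 3×(alphabet index, a=1) + 9.
Applying it to ear: e=5→24, a=1→12, r=18→63.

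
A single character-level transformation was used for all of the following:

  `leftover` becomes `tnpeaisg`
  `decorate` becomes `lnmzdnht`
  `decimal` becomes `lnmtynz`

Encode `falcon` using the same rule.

In leftover: l→t is +8, e→n is +9, f→p is +10, t→e is +11 — the shift increases by 1 each position. The shift increases by 1 at each position, starting from +8: 8, 9, 10, ….
On falcon: f+8=n, a+9=j, l+10=v, c+11=n, o+12=a, n+13=a.

njvnaa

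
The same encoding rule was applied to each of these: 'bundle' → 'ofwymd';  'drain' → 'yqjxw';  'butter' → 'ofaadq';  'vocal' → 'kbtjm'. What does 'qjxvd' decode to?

raise

b(1)→o(14) and u(20)→f(5) fit y≡5x+9 (mod 26); the inverse of 5 mod 26 is 21. This is an affine cipher: with a=0,…,z=25, each position x becomes (5x+9) mod 26.
Reversing it on qjxvd: q(16)→21·(16−9)≡17=r; j(9)→21·(9−9)≡0=a; x(23)→21·(23−9)≡8=i; v(21)→21·(21−9)≡18=s; d(3)→21·(3−9)≡4=e (all mod 26).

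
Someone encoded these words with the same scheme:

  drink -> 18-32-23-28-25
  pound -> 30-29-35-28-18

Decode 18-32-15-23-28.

The number is (letter's place in the alphabet, a=1) + 14.
Decoding 18-32-15-23-28: 18→(18−14)÷1=4=d, 32→(32−14)÷1=18=r, 15→(15−14)÷1=1=a, 23→(23−14)÷1=9=i, 28→(28−14)÷1=14=n.

drain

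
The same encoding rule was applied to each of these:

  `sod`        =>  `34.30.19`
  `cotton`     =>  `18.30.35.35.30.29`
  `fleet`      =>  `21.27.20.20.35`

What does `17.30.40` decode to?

boy

Letters become their 1-based position plus 15 (so a→16, b→17, …).
Decoding 17.30.40: 17→(17−15)÷1=2=b, 30→(30−15)÷1=15=o, 40→(40−15)÷1=25=y.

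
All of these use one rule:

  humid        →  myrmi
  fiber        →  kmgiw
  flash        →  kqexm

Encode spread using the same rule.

xuwiei

The rule splits by letter class: vowels +4, consonants +5.
For spread: s(cons)+5=x, p(cons)+5=u, r(cons)+5=w, e(vowel)+4=i, a(vowel)+4=e, d(cons)+5=i.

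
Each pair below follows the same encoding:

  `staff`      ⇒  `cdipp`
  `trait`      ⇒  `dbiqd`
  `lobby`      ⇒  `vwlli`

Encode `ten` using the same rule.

dmx

The shift depends on letter class: consonant s→c is +10, but vowel a→i is +8. Two shifts are in play — +8 for a/e/i/o/u, +10 for every other letter.
On ten: t(cons)+10=d, e(vowel)+8=m, n(cons)+10=x.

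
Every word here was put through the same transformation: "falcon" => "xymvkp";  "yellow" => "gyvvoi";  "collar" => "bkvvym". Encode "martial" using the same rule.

The output letters match the input read backwards, each shifted +10: falcon reversed is noclaf. Two steps: reverse the string, then apply a Caesar shift of +10.
For martial: reverse → laitram; then shift: l+10=v, a+10=k, i+10=s, t+10=d, r+10=b, a+10=k, m+10=w.

vksdbkw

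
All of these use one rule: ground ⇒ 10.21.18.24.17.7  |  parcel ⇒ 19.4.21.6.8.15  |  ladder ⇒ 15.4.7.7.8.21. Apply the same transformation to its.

Each letter is replaced by its alphabet position (a=1..z=26) + 3.
On its: i=9→12, t=20→23, s=19→22.

12.23.22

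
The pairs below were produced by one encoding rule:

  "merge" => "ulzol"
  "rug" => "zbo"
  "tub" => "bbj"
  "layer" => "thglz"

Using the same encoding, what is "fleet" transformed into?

The shift depends on letter class: consonant m→u is +8, but vowel e→l is +7. Two shifts are in play — +7 for a/e/i/o/u, +8 for every other letter.
On fleet: f(cons)+8=n, l(cons)+8=t, e(vowel)+7=l, e(vowel)+7=l, t(cons)+8=b.

ntllb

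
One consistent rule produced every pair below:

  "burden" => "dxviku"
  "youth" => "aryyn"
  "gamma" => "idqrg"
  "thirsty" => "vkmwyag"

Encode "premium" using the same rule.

In burden: b→d is +2, u→x is +3, r→v is +4, d→i is +5 — the shift increases by 1 each position. The shift increases by 1 at each position, starting from +2: 2, 3, 4, ….
On premium: p+2=r, r+3=u, e+4=i, m+5=r, i+6=o, u+7=b, m+8=u.

ruirobu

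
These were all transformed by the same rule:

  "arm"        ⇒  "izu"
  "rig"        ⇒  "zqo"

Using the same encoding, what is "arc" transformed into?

izk

Compare letters: a→i is +8, r→z is +8, m→u is +8 — a constant shift. Each letter is shifted forward by 8 in the alphabet (a Caesar shift of +8).
For arc: a+8=i, r+8=z, c+8=k.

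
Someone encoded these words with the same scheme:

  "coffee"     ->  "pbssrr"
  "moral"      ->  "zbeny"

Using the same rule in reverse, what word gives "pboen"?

Compare letters: c→p is +13, o→b is +13, f→s is +13 — a constant shift. Each letter is shifted forward by 13 in the alphabet (a Caesar shift of +13).
Undoing it on pboen: p−13=c, b−13=o, o−13=b, e−13=r, n−13=a.

cobra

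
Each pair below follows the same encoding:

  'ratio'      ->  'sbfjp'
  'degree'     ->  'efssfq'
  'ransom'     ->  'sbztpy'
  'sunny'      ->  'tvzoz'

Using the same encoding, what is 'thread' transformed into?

The shifts repeat in a cycle of length 3: positions 0,1,… shift by +1, +1, +12, then the pattern repeats.
For thread: t+1=u, h+1=i, r+12=d, e+1=f, a+1=b, d+12=p.

uidfbp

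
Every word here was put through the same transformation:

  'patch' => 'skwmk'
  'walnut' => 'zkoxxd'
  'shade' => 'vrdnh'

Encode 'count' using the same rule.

fyxxw

Shifts by position in patch: pos 0: p→s (+3), pos 1: a→k (+10), pos 2: t→w (+3), pos 3: c→m (+10) — repeating every 2. A repeating key of period 2 is used — shifts +3, +10 over and over.
For count: c+3=f, o+10=y, u+3=x, n+10=x, t+3=w.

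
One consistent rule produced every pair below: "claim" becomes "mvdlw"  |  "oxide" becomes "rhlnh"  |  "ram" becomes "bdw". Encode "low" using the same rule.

vrg

The shift depends on letter class: consonant c→m is +10, but vowel a→d is +3. Two shifts are in play — +3 for a/e/i/o/u, +10 for every other letter.
For low: l(cons)+10=v, o(vowel)+3=r, w(cons)+10=g.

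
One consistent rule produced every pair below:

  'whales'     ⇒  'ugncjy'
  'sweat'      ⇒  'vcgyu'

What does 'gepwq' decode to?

ounce

Read the word backwards and shift each letter +2.
Undoing it on gepwq: shift back: g−2=e, e−2=c, p−2=n, w−2=u, q−2=o → ecnuo; then reverse → ounce.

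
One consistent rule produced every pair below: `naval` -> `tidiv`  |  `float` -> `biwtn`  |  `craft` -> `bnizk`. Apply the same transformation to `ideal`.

timlq

Read the word backwards and shift each letter +8.
Applying it to ideal: reverse → laedi; then shift: l+8=t, a+8=i, e+8=m, d+8=l, i+8=q.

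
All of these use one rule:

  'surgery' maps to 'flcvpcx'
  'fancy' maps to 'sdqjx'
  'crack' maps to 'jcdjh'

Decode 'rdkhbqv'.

s(18)→f(5) and u(20)→l(11) fit y≡3x+3 (mod 26); the inverse of 3 mod 26 is 9. Treating letters as 0–25, the rule is x ↦ 3x + 3 (mod 26).
Decoding rdkhbqv: r(17)→9·(17−3)≡22=w; d(3)→9·(3−3)≡0=a; k(10)→9·(10−3)≡11=l; h(7)→9·(7−3)≡10=k; b(1)→9·(1−3)≡8=i; q(16)→9·(16−3)≡13=n; v(21)→9·(21−3)≡6=g (all mod 26).

walking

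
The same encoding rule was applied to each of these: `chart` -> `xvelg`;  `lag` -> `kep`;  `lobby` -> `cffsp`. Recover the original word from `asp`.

The output letters match the input read backwards, each shifted +4: chart reversed is trahc. The word is reversed, then every letter is shifted forward by 4.
Undoing it on asp: shift back: a−4=w, s−4=o, p−4=l → wol; then reverse → low.

low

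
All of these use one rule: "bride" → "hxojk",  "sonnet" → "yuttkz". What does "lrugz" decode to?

This is a Caesar cipher with shift 6.
Decoding lrugz: l−6=f, r−6=l, u−6=o, g−6=a, z−6=t.

float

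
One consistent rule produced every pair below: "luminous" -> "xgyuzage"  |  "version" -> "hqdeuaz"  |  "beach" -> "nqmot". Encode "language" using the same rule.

xmzsgmsq

Compare letters: l→x is +12, u→g is +12, m→y is +12 — a constant shift. This is a Caesar cipher with shift 12.
On language: l+12=x, a+12=m, n+12=z, g+12=s, u+12=g, a+12=m, g+12=s, e+12=q.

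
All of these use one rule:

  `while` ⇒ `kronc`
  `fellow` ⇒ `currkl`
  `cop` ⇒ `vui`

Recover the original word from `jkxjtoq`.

kindred

Two steps: reverse the string, then apply a Caesar shift of +6.
Decoding jkxjtoq: shift back: j−6=d, k−6=e, x−6=r, j−6=d, t−6=n, o−6=i, q−6=k → derdnik; then reverse → kindred.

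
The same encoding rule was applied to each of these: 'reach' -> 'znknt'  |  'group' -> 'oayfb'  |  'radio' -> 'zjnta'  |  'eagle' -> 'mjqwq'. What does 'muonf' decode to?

Letter i (0-indexed) is shifted by i+8, so successive shifts are 8, 9, 10, ….
Decoding muonf: m−8=e, u−9=l, o−10=e, n−11=c, f−12=t.

elect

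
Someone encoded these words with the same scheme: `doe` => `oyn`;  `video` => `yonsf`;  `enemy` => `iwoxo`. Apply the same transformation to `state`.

odkdc

The output letters match the input read backwards, each shifted +10: doe reversed is eod. Two steps: reverse the string, then apply a Caesar shift of +10.
Applying it to state: reverse → etats; then shift: e+10=o, t+10=d, a+10=k, t+10=d, s+10=c.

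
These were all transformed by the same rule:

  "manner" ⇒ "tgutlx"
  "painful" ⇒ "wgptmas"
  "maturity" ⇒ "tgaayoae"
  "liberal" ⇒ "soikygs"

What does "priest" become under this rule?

Shifts by position in manner: pos 0: m→t (+7), pos 1: a→g (+6), pos 2: n→u (+7), pos 3: n→t (+6) — repeating every 2. It's a Vigenère-style cipher with numeric key [7,6]: position i shifts by key[i mod 2].
For priest: p+7=w, r+6=x, i+7=p, e+6=k, s+7=z, t+6=z.

wxpkzz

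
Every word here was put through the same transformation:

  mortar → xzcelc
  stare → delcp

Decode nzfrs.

Each letter is shifted forward by 11 in the alphabet (a Caesar shift of +11).
Undoing it on nzfrs: n−11=c, z−11=o, f−11=u, r−11=g, s−11=h.

cough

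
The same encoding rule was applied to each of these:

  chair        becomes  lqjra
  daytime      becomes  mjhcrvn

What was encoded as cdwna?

Compare letters: c→l is +9, h→q is +9, a→j is +9 — a constant shift. Every letter moves 9 places later in the alphabet, wrapping around z→a.
Reversing it on cdwna: c−9=t, d−9=u, w−9=n, n−9=e, a−9=r.

tuner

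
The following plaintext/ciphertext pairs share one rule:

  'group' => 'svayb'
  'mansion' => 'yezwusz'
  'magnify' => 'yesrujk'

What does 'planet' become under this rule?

bpmrqx

It's a Vigenère-style cipher with numeric key [12,4]: position i shifts by key[i mod 2].
For planet: p+12=b, l+4=p, a+12=m, n+4=r, e+12=q, t+4=x.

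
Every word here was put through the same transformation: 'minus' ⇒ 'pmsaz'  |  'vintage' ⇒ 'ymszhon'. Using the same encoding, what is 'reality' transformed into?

The shift increases by 1 at each position, starting from +3: 3, 4, 5, ….
On reality: r+3=u, e+4=i, a+5=f, l+6=r, i+7=p, t+8=b, y+9=h.

uifrpbh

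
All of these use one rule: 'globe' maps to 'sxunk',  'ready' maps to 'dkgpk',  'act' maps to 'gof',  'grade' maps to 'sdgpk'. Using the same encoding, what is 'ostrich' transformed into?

uefdoot

The shift depends on letter class: consonant g→s is +12, but vowel o→u is +6. The rule splits by letter class: vowels +6, consonants +12.
Applying it to ostrich: o(vowel)+6=u, s(cons)+12=e, t(cons)+12=f, r(cons)+12=d, i(vowel)+6=o, c(cons)+12=o, h(cons)+12=t.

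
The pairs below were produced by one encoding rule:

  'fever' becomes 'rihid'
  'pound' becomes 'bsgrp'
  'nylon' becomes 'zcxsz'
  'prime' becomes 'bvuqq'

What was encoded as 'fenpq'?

table

Shifts by position in fever: pos 0: f→r (+12), pos 1: e→i (+4), pos 2: v→h (+12), pos 3: e→i (+4) — repeating every 2. It's a Vigenère-style cipher with numeric key [12,4]: position i shifts by key[i mod 2].
Decoding fenpq: f−12=t, e−4=a, n−12=b, p−4=l, q−12=e.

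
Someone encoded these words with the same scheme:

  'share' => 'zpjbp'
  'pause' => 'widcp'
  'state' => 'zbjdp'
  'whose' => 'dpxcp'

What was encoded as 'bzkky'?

urban

Each letter shifts forward by (position + 7), i.e. 7, 8, 9, … — the shift grows by one for each successive letter.
Undoing it on bzkky: b−7=u, z−8=r, k−9=b, k−10=a, y−11=n.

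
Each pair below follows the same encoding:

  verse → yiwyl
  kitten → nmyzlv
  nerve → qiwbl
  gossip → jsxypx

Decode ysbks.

vowel

The shift increases by 1 at each position, starting from +3: 3, 4, 5, ….
Undoing it on ysbks: y−3=v, s−4=o, b−5=w, k−6=e, s−7=l.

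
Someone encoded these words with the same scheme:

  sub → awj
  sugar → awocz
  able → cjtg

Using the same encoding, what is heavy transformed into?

pgcdg

The shift depends on letter class: consonant s→a is +8, but vowel u→w is +2. Vowels shift forward by 2 and consonants shift forward by 8.
For heavy: h(cons)+8=p, e(vowel)+2=g, a(vowel)+2=c, v(cons)+8=d, y(cons)+8=g.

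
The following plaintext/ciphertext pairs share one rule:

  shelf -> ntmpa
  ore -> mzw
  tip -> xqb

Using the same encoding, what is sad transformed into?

Read the word backwards and shift each letter +8.
For sad: reverse → das; then shift: d+8=l, a+8=i, s+8=a.

lia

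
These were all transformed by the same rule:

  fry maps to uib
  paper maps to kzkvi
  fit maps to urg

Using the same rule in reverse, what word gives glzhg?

Each letter is replaced by its mirror in the alphabet: a↔z, b↔y, c↔x, and so on (the Atbash cipher).
Undoing it on glzhg: g↔t, l↔o, z↔a, h↔s, g↔t.

toast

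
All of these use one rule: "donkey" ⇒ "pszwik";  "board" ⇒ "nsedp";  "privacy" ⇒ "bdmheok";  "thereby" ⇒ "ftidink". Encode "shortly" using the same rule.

The rule splits by letter class: vowels +4, consonants +12.
For shortly: s(cons)+12=e, h(cons)+12=t, o(vowel)+4=s, r(cons)+12=d, t(cons)+12=f, l(cons)+12=x, y(cons)+12=k.

etsdfxk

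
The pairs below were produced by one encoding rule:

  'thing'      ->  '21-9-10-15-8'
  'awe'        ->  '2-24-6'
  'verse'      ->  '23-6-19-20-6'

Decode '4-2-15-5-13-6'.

t is letter #20 and maps to 21: an offset of 1. Each letter is replaced by its alphabet position (a=1..z=26) + 1.
Undoing it on 4-2-15-5-13-6: 4→(4−1)÷1=3=c, 2→(2−1)÷1=1=a, 15→(15−1)÷1=14=n, 5→(5−1)÷1=4=d, 13→(13−1)÷1=12=l, 6→(6−1)÷1=5=e.

candle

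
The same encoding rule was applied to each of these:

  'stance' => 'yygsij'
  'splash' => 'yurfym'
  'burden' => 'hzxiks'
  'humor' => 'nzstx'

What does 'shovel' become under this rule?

ymuakq

A repeating key of period 2 is used — shifts +6, +5 over and over.
Applying it to shovel: s+6=y, h+5=m, o+6=u, v+5=a, e+6=k, l+5=q.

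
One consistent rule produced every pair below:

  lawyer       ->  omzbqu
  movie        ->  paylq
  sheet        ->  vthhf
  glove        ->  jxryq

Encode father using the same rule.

imwkqu

Shifts by position in lawyer: pos 0: l→o (+3), pos 1: a→m (+12), pos 2: w→z (+3), pos 3: y→b (+3), pos 4: e→q (+12), pos 5: r→u (+3) — repeating every 3. The shifts repeat in a cycle of length 3: positions 0,1,… shift by +3, +12, +3, then the pattern repeats.
On father: f+3=i, a+12=m, t+3=w, h+3=k, e+12=q, r+3=u.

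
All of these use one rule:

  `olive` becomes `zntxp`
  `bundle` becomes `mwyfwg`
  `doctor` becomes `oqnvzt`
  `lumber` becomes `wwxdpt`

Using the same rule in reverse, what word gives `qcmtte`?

fabric

Shifts by position in olive: pos 0: o→z (+11), pos 1: l→n (+2), pos 2: i→t (+11), pos 3: v→x (+2) — repeating every 2. A repeating key of period 2 is used — shifts +11, +2 over and over.
Undoing it on qcmtte: q−11=f, c−2=a, m−11=b, t−2=r, t−11=i, e−2=c.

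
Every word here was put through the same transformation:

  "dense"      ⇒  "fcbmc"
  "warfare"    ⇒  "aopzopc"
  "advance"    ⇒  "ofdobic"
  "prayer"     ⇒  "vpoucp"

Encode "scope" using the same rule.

This is an affine cipher: with a=0,…,z=25, each position x becomes (23x+14) mod 26.
For scope: s(18)→23·18+14≡12=m; c(2)→23·2+14≡8=i; o(14)→23·14+14≡24=y; p(15)→23·15+14≡21=v; e(4)→23·4+14≡2=c (all mod 26).

miyvc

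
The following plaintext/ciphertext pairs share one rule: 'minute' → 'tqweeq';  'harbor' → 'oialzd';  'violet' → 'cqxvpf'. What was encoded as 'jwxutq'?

Letter i (0-indexed) is shifted by i+7, so successive shifts are 7, 8, 9, ….
Decoding jwxutq: j−7=c, w−8=o, x−9=o, u−10=k, t−11=i, q−12=e.

cookie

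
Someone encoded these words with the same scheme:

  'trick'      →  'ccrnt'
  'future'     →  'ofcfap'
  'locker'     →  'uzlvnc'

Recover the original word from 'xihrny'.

oxygen

Shifts by position in trick: pos 0: t→c (+9), pos 1: r→c (+11), pos 2: i→r (+9), pos 3: c→n (+11) — repeating every 2. The shifts repeat in a cycle of length 2: positions 0,1,… shift by +9, +11, then the pattern repeats.
Undoing it on xihrny: x−9=o, i−11=x, h−9=y, r−11=g, n−9=e, y−11=n.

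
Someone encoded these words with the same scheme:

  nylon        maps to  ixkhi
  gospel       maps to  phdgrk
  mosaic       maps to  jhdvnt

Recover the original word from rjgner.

empire

n(13)→i(8) and y(24)→x(23) fit y≡25x+21 (mod 26); the inverse of 25 mod 26 is 25. Treating letters as 0–25, the rule is x ↦ 25x + 21 (mod 26).
Decoding rjgner: r(17)→25·(17−21)≡4=e; j(9)→25·(9−21)≡12=m; g(6)→25·(6−21)≡15=p; n(13)→25·(13−21)≡8=i; e(4)→25·(4−21)≡17=r; r(17)→25·(17−21)≡4=e (all mod 26).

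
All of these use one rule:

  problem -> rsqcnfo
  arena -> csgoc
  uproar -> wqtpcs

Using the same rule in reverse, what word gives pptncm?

Shifts by position in problem: pos 0: p→r (+2), pos 1: r→s (+1), pos 2: o→q (+2), pos 3: b→c (+1) — repeating every 2. It's a Vigenère-style cipher with numeric key [2,1]: position i shifts by key[i mod 2].
Undoing it on pptncm: p−2=n, p−1=o, t−2=r, n−1=m, c−2=a, m−1=l.

normal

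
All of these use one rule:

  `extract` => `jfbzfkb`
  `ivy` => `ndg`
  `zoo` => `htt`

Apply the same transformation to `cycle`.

kgktj

The shift depends on letter class: consonant x→f is +8, but vowel e→j is +5. Vowels shift forward by 5 and consonants shift forward by 8.
Applying it to cycle: c(cons)+8=k, y(cons)+8=g, c(cons)+8=k, l(cons)+8=t, e(vowel)+5=j.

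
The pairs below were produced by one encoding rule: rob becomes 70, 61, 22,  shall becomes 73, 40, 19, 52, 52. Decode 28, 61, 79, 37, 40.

r(#18)→70 and o(#15)→61: differences scale by 3, so n = 3·pos + 16. With a=1..z=26, the number is 3·pos + 16.
Reversing it on 28, 61, 79, 37, 40: 28→(28−16)÷3=4=d, 61→(61−16)÷3=15=o, 79→(79−16)÷3=21=u, 37→(37−16)÷3=7=g, 40→(40−16)÷3=8=h.

dough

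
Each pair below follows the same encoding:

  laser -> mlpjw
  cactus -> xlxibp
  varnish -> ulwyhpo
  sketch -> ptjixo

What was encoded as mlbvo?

l(11)→m(12) and a(0)→l(11) fit y≡19x+11 (mod 26); the inverse of 19 mod 26 is 11. Each letter's alphabet position (a=0..z=25) is mapped through 19·x+11 mod 26 — an affine cipher.
Decoding mlbvo: m(12)→11·(12−11)≡11=l; l(11)→11·(11−11)≡0=a; b(1)→11·(1−11)≡20=u; v(21)→11·(21−11)≡6=g; o(14)→11·(14−11)≡7=h (all mod 26).

laugh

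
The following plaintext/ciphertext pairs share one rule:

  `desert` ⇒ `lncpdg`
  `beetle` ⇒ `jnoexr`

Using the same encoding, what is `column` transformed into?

In desert: d→l is +8, e→n is +9, s→c is +10, e→p is +11 — the shift increases by 1 each position. Each letter shifts forward by (position + 8), i.e. 8, 9, 10, … — the shift grows by one for each successive letter.
For column: c+8=k, o+9=x, l+10=v, u+11=f, m+12=y, n+13=a.

kxvfya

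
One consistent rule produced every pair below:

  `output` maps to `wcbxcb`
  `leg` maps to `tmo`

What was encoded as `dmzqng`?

verify

Compare letters: o→w is +8, u→c is +8, t→b is +8 — a constant shift. It's a constant shift of +8 (ROT8).
Reversing it on dmzqng: d−8=v, m−8=e, z−8=r, q−8=i, n−8=f, g−8=y.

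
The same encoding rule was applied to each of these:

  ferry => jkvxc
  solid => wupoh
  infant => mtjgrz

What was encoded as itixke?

Shifts by position in ferry: pos 0: f→j (+4), pos 1: e→k (+6), pos 2: r→v (+4), pos 3: r→x (+6) — repeating every 2. The shifts repeat in a cycle of length 2: positions 0,1,… shift by +4, +6, then the pattern repeats.
Undoing it on itixke: i−4=e, t−6=n, i−4=e, x−6=r, k−4=g, e−6=y.

energy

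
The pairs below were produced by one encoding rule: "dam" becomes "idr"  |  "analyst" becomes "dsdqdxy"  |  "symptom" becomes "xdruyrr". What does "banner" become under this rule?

The rule splits by letter class: vowels +3, consonants +5.
On banner: b(cons)+5=g, a(vowel)+3=d, n(cons)+5=s, n(cons)+5=s, e(vowel)+3=h, r(cons)+5=w.

gdsshw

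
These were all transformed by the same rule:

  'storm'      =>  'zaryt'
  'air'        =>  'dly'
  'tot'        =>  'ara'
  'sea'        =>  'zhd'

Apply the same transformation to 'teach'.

The shift depends on letter class: consonant s→z is +7, but vowel o→r is +3. The rule splits by letter class: vowels +3, consonants +7.
On teach: t(cons)+7=a, e(vowel)+3=h, a(vowel)+3=d, c(cons)+7=j, h(cons)+7=o.

ahdjo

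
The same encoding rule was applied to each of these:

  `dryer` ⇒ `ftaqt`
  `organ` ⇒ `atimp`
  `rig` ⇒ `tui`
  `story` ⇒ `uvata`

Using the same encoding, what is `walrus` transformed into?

The shift depends on letter class: consonant d→f is +2, but vowel e→q is +12. Two shifts are in play — +12 for a/e/i/o/u, +2 for every other letter.
Applying it to walrus: w(cons)+2=y, a(vowel)+12=m, l(cons)+2=n, r(cons)+2=t, u(vowel)+12=g, s(cons)+2=u.

ymntgu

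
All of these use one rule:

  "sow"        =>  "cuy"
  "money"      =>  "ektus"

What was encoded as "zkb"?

vet

The output letters match the input read backwards, each shifted +6: sow reversed is wos. The word is reversed, then every letter is shifted forward by 6.
Decoding zkb: shift back: z−6=t, k−6=e, b−6=v → tev; then reverse → vet.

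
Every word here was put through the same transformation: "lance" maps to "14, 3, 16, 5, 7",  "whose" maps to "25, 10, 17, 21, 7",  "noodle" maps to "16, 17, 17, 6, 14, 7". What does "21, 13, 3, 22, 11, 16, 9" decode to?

skating

l is letter #12 and maps to 14: an offset of 2. The number is (letter's place in the alphabet, a=1) + 2.
Undoing it on 21, 13, 3, 22, 11, 16, 9: 21→(21−2)÷1=19=s, 13→(13−2)÷1=11=k, 3→(3−2)÷1=1=a, 22→(22−2)÷1=20=t, 11→(11−2)÷1=9=i, 16→(16−2)÷1=14=n, 9→(9−2)÷1=7=g.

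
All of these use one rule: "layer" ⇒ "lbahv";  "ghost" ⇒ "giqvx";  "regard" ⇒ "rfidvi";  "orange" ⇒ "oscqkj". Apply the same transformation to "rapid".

rbrlh

Each letter shifts forward by its position index (0, 1, 2, …) — the shift grows by one for each successive letter.
For rapid: r+0=r, a+1=b, p+2=r, i+3=l, d+4=h.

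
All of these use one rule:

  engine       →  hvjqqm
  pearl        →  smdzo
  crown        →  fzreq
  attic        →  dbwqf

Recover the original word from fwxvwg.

Shifts by position in engine: pos 0: e→h (+3), pos 1: n→v (+8), pos 2: g→j (+3), pos 3: i→q (+8) — repeating every 2. The shifts repeat in a cycle of length 2: positions 0,1,… shift by +3, +8, then the pattern repeats.
Decoding fwxvwg: f−3=c, w−8=o, x−3=u, v−8=n, w−3=t, g−8=y.

county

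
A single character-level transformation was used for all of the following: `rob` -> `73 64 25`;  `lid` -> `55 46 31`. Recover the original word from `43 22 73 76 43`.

r(#18)→73 and o(#15)→64: differences scale by 3, so n = 3·pos + 19. The formula is n = 3×(alphabet index, a=1) + 19.
Reversing it on 43 22 73 76 43: 43→(43−19)÷3=8=h, 22→(22−19)÷3=1=a, 73→(73−19)÷3=18=r, 76→(76−19)÷3=19=s, 43→(43−19)÷3=8=h.

harsh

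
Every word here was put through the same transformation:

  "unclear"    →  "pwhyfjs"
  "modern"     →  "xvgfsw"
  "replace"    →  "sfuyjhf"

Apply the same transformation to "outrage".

u(20)→p(15) and n(13)→w(22) fit y≡25x+9 (mod 26); the inverse of 25 mod 26 is 25. This is an affine cipher: with a=0,…,z=25, each position x becomes (25x+9) mod 26.
On outrage: o(14)→25·14+9≡21=v; u(20)→25·20+9≡15=p; t(19)→25·19+9≡16=q; r(17)→25·17+9≡18=s; a(0)→25·0+9≡9=j; g(6)→25·6+9≡3=d; e(4)→25·4+9≡5=f (all mod 26).

vpqsjdf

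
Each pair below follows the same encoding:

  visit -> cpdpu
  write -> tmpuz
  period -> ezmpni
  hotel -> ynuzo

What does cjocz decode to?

Each letter's alphabet position (a=0..z=25) is mapped through 17·x+9 mod 26 — an affine cipher.
Reversing it on cjocz: c(2)→23·(2−9)≡21=v; j(9)→23·(9−9)≡0=a; o(14)→23·(14−9)≡11=l; c(2)→23·(2−9)≡21=v; z(25)→23·(25−9)≡4=e (all mod 26).

valve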